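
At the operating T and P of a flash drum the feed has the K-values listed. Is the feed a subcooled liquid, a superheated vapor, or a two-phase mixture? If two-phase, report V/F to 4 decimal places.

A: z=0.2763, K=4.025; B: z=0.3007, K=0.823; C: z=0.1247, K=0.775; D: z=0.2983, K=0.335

two-phase, V/F = 0.4258

ΣzᵢKᵢ = 1.5562; Σzᵢ/Kᵢ = 1.4854.
Both exceed 1, so a two-phase solution exists.
Rachford–Rice: g(ψ) = Σ zᵢ(Kᵢ−1)/(1+ψ(Kᵢ−1)) = 0.
Newton iteration, ψ⁰ = 0.37:
  ψ = 0.3700: g = 0.04372, g' = -0.8133 → ψ = 0.4238
  ψ = 0.4238: g = 0.00152, g' = -0.7600 → ψ = 0.4258
Converged at ψ = 0.4258.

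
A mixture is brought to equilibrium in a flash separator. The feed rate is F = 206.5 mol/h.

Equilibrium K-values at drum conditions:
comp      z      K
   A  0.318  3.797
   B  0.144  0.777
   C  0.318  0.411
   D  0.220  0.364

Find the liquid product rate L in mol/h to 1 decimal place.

Material balance + equilibrium reduce to Σ zᵢ(Kᵢ−1)/(1+V/F(Kᵢ−1)) = 0.
Feasibility: ΣzᵢKᵢ = 1.530, Σzᵢ/Kᵢ = 1.647 — both > 1, two phases present.
Newton iteration, V/F⁰ = 0.56:
  V/F = 0.560: g = -0.1869, g' = -0.847 → V/F = 0.339
  V/F = 0.339: g = 0.0090, g' = -0.980 → V/F = 0.349
Converged at V/F = 0.349.
Then V = V/F·F = 0.3487·206.5 = 72.0 mol/h and L = F − V = 134.5 mol/h.

L = 134.5 mol/h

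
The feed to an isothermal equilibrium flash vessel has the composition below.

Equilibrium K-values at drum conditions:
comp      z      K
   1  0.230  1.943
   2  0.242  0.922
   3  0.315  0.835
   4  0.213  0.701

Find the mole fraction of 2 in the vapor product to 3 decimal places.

y_2 = 0.232

Let ψ = V/F and solve Σ zᵢ(Kᵢ−1)/(1+ψ(Kᵢ−1)) = 0.
Feasibility: ΣzᵢKᵢ = 1.082, Σzᵢ/Kᵢ = 1.062 — both > 1, two phases present.
Newton iteration, ψ⁰ = 0.5:
  ψ = 0.500: g = -0.0038, g' = -0.133 → ψ = 0.471
  ψ = 0.471: g = 0.0000, g' = -0.135 → ψ = 0.472
Converged at ψ = 0.472.
Compositions from xᵢ = zᵢ/(1+ψ(Kᵢ−1)), yᵢ = Kᵢxᵢ:
  1: x = 0.159, y = 0.309
  2: x = 0.251, y = 0.232
  3: x = 0.342, y = 0.285
  4: x = 0.248, y = 0.174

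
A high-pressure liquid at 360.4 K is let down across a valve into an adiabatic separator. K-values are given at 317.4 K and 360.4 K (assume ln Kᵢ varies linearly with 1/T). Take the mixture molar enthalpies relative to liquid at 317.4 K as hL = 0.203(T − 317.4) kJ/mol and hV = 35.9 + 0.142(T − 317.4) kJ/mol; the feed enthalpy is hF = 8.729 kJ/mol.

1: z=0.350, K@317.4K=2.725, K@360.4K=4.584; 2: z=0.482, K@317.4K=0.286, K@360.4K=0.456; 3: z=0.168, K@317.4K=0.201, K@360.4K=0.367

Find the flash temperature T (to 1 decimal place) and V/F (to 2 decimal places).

T = 327.3 K, V/F = 0.19

Adiabatic flash: solve Rachford–Rice at each trial T, then check hF = ψ·hV(T) + (1−ψ)·hL(T).
  T = 317.4 K: K = (2.725, 0.286, 0.201), RR gives ψ = 0.099, H_out = 3.542 kJ/mol
  T = 360.4 K: K = (4.584, 0.456, 0.367), RR gives ψ = 0.435, H_out = 23.203 kJ/mol
  T = 338.9 K: K = (3.593, 0.367, 0.277), RR gives ψ = 0.282, H_out = 14.115 kJ/mol
  T = 328.1 K: K = (3.141, 0.325, 0.237), RR gives ψ = 0.198, H_out = 9.142 kJ/mol
  T = 322.8 K: K = (2.931, 0.305, 0.219), RR gives ψ = 0.151, H_out = 6.480 kJ/mol
  T = 325.5 K: K = (3.037, 0.315, 0.228), RR gives ψ = 0.176, H_out = 7.859 kJ/mol
  T = 326.8 K: K = (3.089, 0.320, 0.232), RR gives ψ = 0.187, H_out = 8.506 kJ/mol
Linear interpolation between T = 326.8 (H_out = 8.506) and T = 328.1 (H_out = 9.142) on hF = 8.729 gives T ≈ 327.3 K, at which ψ = 0.19.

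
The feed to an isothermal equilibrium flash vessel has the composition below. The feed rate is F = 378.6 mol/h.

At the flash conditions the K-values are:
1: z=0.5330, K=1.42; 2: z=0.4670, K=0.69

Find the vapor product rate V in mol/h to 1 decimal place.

V = 230.0 mol/h

Newton iteration, V/F⁰ = 0.35:
  V/F = 0.3500: g = 0.03278, g' = -0.1279 → V/F = 0.6062
  V/F = 0.6062: g = 0.00016, g' = -0.1278 → V/F = 0.6075
Converged at V/F = 0.6075.
Then V = V/F·F = 0.6075·378.6 = 230.0 mol/h and L = F − V = 148.6 mol/h.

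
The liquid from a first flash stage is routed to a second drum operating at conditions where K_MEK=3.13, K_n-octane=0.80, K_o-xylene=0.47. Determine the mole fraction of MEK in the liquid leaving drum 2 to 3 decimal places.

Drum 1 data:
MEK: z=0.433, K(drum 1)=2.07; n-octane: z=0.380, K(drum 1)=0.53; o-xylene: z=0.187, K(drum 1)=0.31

Drum 1:
Rachford–Rice: g(ψ₁) = Σ zᵢ(Kᵢ−1)/(1+ψ₁(Kᵢ−1)) = 0.
g(0) = ΣzᵢKᵢ − 1 = 0.156 and g(1) = 1 − Σzᵢ/Kᵢ = -0.529, so a root lies in (0, 1).
Newton iteration, ψ₁⁰ = 0.5:
  ψ₁ = 0.500: g = -0.1286, g' = -0.561 → ψ₁ = 0.271
  ψ₁ = 0.271: g = -0.0041, g' = -0.543 → ψ₁ = 0.263
Converged at ψ₁ = 0.263.
Drum-1 compositions:
  MEK: x = 0.338, y = 0.699
  n-octane: x = 0.434, y = 0.230
  o-xylene: x = 0.229, y = 0.071
Drum-2 feed = drum-1 liquid: z₂ = (0.3378, 0.4337, 0.2285).
Drum 2:
Iterate (Newton) starting at ψ₂ = 0.5:
  ψ₂ = 0.500: g = 0.0873, g' = -0.500 → ψ₂ = 0.675
  ψ₂ = 0.675: g = 0.0064, g' = -0.437 → ψ₂ = 0.690
Converged at ψ₂ = 0.690.
  MEK: x = 0.137, y = 0.428
  n-octane: x = 0.503, y = 0.402
  o-xylene: x = 0.360, y = 0.169

x_MEK (drum 2) = 0.137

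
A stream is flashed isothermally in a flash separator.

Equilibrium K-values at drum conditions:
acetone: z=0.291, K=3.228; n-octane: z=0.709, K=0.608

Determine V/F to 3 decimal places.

V/F = 0.424

Binary case is linear: z₁(K₁−1)(1+V/F(K₂−1)) + z₂(K₂−1)(1+V/F(K₁−1)) = 0
⇒ V/F = [z₁(K₁−1)+z₂(K₂−1)] / [−(K₁−1)(K₂−1)] = 0.3704/0.8734 = 0.424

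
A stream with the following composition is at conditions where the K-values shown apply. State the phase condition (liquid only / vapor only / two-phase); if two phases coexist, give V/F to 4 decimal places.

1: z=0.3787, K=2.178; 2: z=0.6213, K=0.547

two-phase, V/F = 0.3086

ΣzᵢKᵢ = 1.1647; Σzᵢ/Kᵢ = 1.3097.
Both exceed 1, so a two-phase solution exists.
Material balance + equilibrium reduce to Σ zᵢ(Kᵢ−1)/(1+ψ(Kᵢ−1)) = 0.
Newton–Raphson from ψ = 0.5:
  ψ = 0.5000: g = -0.08312, g' = -0.4212 → ψ = 0.3027
  ψ = 0.3027: g = 0.00268, g' = -0.4568 → ψ = 0.3086
Converged at ψ = 0.3086.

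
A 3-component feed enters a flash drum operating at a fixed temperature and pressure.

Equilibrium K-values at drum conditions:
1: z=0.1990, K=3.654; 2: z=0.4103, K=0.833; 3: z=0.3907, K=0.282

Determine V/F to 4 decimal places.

Material balance + equilibrium reduce to Σ zᵢ(Kᵢ−1)/(1+V/F(Kᵢ−1)) = 0.
Check two-phase: ΣzᵢKᵢ = 1.1791 > 1 and Σzᵢ/Kᵢ = 1.9325 > 1, so g(0) = 0.1791 > 0 and g(1) = -0.9325 < 0.
Newton–Raphson from V/F = 0.5:
  V/F = 0.5000: g = -0.28543, g' = -0.7627 → V/F = 0.1258
  V/F = 0.1258: g = 0.01763, g' = -1.0433 → V/F = 0.1427
  V/F = 0.1427: g = 0.00038, g' = -0.9995 → V/F = 0.1430
Converged at V/F = 0.1430.

V/F = 0.1430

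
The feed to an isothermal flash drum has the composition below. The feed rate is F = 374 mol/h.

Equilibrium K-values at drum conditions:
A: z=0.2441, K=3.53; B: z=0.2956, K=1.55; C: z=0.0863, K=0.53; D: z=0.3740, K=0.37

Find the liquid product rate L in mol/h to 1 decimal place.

Rachford–Rice: g(β) = Σ zᵢ(Kᵢ−1)/(1+β(Kᵢ−1)) = 0.
Check two-phase: ΣzᵢKᵢ = 1.5040 > 1 and Σzᵢ/Kᵢ = 1.4335 > 1, so g(0) = 0.5040 > 0 and g(1) = -0.4335 < 0.
Iterate (Newton) starting at β = 0.5:
  β = 0.5000: g = 0.00318, g' = -0.7085 → β = 0.5045
Converged at β = 0.5045.
Then V = β·F = 0.5045·374 = 188.7 mol/h and L = F − V = 185.3 mol/h.

L = 185.3 mol/h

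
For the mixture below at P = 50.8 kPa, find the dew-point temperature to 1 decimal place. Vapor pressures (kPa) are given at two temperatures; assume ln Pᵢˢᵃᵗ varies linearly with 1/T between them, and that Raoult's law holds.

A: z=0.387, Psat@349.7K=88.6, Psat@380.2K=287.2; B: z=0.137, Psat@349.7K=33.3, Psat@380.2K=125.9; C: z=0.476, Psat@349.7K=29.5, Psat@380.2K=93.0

Dew-point temperature: Σzᵢ·P/Pᵢˢᵃᵗ(T) = 1. Interpolate ln Pᵢˢᵃᵗ = aᵢ + bᵢ/T.
  T = 349.7 K: ΣzᵢP/Pᵢˢᵃᵗ = 1.2506
  T = 380.2 K: ΣzᵢP/Pᵢˢᵃᵗ = 0.3837
  T = 364.9 K: ΣzᵢP/Pᵢˢᵃᵗ = 0.6768
  T = 357.3 K: ΣzᵢP/Pᵢˢᵃᵗ = 0.9139
  T = 353.5 K: ΣzᵢP/Pᵢˢᵃᵗ = 1.0672
  T = 355.4 K: ΣzᵢP/Pᵢˢᵃᵗ = 0.9872
Interpolating between 353.5 K and 355.4 K gives T ≈ 355.1 K.

T = 355.1 K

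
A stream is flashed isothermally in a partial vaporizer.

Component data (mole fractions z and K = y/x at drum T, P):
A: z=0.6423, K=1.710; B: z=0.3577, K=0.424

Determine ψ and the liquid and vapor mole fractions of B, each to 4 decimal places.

Let ψ = V/F and solve Σ zᵢ(Kᵢ−1)/(1+ψ(Kᵢ−1)) = 0.
Feasibility: ΣzᵢKᵢ = 1.2500, Σzᵢ/Kᵢ = 1.2192 — both > 1, two phases present.
Newton iteration, ψ⁰ = 0.5:
  ψ = 0.5000: g = 0.04718, g' = -0.4105 → ψ = 0.6149
  ψ = 0.6149: g = -0.00161, g' = -0.4414 → ψ = 0.6113
Converged at ψ = 0.6113.
Compositions from xᵢ = zᵢ/(1+ψ(Kᵢ−1)), yᵢ = Kᵢxᵢ:
  A: x = 0.4479, y = 0.7659
  B: x = 0.5521, y = 0.2341

ψ = 0.6113, x_B = 0.5521, y_B = 0.2341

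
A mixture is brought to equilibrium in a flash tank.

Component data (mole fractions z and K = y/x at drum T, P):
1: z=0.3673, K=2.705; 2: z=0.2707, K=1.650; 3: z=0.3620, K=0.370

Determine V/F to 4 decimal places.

Iterate (Newton) starting at V/F = 0.57:
  V/F = 0.5700: g = 0.09014, g' = -0.6853 → V/F = 0.7015
  V/F = 0.7015: g = -0.00267, g' = -0.7367 → V/F = 0.6979
Converged at V/F = 0.6979.

V/F = 0.6979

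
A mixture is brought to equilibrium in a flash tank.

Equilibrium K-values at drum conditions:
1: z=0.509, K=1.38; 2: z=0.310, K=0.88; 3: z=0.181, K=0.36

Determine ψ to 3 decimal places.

Iterate (Newton) starting at ψ = 0.5:
  ψ = 0.500: g = -0.0474, g' = -0.217 → ψ = 0.282
  ψ = 0.282: g = -0.0051, g' = -0.175 → ψ = 0.253
  ψ = 0.253: g = -0.0001, g' = -0.171 → ψ = 0.252
Converged at ψ = 0.252.

ψ = 0.252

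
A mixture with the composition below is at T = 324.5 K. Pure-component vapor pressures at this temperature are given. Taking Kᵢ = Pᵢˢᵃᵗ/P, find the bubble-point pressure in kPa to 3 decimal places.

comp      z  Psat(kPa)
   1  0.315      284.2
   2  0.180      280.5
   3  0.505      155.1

Pbub = 218.338 kPa

At the bubble point ψ → 0, so ΣzᵢKᵢ = 1 with Kᵢ = Pᵢˢᵃᵗ/P ⇒ P = ΣzᵢPᵢˢᵃᵗ.
P = 0.315·284.2 + 0.180·280.5 + 0.505·155.1 = 218.338 kPa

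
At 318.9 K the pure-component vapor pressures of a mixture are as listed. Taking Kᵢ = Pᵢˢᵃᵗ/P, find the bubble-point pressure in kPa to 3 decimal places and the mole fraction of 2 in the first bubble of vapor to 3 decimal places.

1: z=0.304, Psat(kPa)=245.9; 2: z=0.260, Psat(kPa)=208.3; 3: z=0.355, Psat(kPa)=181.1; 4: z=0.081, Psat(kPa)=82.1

Pbub = 199.852 kPa, y_2 = 0.271

At the bubble point ψ → 0, so ΣzᵢKᵢ = 1 with Kᵢ = Pᵢˢᵃᵗ/P ⇒ P = ΣzᵢPᵢˢᵃᵗ.
P = 0.304·245.9 + 0.260·208.3 + 0.355·181.1 + 0.081·82.1 = 199.852 kPa
yᵢ = zᵢPᵢˢᵃᵗ/P ⇒ y_2 = 0.260·208.3/199.852 = 0.271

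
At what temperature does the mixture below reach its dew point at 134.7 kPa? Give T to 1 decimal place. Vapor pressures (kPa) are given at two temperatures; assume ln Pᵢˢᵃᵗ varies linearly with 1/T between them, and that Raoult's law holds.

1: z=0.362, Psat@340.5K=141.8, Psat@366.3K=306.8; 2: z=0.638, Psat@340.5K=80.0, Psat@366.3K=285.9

T = 348.0 K

Dew-point temperature: Σzᵢ·P/Pᵢˢᵃᵗ(T) = 1. Interpolate ln Pᵢˢᵃᵗ = aᵢ + bᵢ/T.
  T = 340.5 K: ΣzᵢP/Pᵢˢᵃᵗ = 1.4181
  T = 366.3 K: ΣzᵢP/Pᵢˢᵃᵗ = 0.4595
  T = 353.4 K: ΣzᵢP/Pᵢˢᵃᵗ = 0.7857
  T = 346.9 K: ΣzᵢP/Pᵢˢᵃᵗ = 1.0504
  T = 350.1 K: ΣzᵢP/Pᵢˢᵃᵗ = 0.9089
  T = 348.5 K: ΣzᵢP/Pᵢˢᵃᵗ = 0.9767
Interpolating between 346.9 K and 348.5 K gives T ≈ 348.0 K.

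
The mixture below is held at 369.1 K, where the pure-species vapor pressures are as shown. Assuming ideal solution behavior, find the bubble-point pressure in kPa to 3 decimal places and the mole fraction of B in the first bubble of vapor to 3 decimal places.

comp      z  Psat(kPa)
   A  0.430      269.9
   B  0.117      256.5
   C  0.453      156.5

Pbub = 216.962 kPa, y_B = 0.138

At the bubble point ψ → 0, so ΣzᵢKᵢ = 1 with Kᵢ = Pᵢˢᵃᵗ/P ⇒ P = ΣzᵢPᵢˢᵃᵗ.
P = 0.430·269.9 + 0.117·256.5 + 0.453·156.5 = 216.962 kPa
yᵢ = zᵢPᵢˢᵃᵗ/P ⇒ y_B = 0.117·256.5/216.962 = 0.138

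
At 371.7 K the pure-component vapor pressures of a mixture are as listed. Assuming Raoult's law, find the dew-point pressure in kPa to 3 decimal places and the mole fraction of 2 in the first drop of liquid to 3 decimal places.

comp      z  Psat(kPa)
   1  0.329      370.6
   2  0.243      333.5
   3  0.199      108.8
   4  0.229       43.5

Pdew = 114.813 kPa, x_2 = 0.084

At the dew point ψ → 1, so Σzᵢ/Kᵢ = 1 with Kᵢ = Pᵢˢᵃᵗ/P ⇒ 1/P = Σzᵢ/Pᵢˢᵃᵗ.
1/P = 0.329/370.6 + 0.243/333.5 + 0.199/108.8 + 0.229/43.5 = 0.008710 ⇒ P = 114.813 kPa
xᵢ = zᵢP/Pᵢˢᵃᵗ ⇒ x_2 = 0.243·114.813/333.5 = 0.084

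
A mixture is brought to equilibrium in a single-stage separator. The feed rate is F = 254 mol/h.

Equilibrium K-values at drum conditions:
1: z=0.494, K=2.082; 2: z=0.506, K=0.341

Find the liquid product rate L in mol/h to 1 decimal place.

Rachford–Rice: g(V/F) = Σ zᵢ(Kᵢ−1)/(1+V/F(Kᵢ−1)) = 0.
Check two-phase: ΣzᵢKᵢ = 1.201 > 1 and Σzᵢ/Kᵢ = 1.721 > 1, so g(0) = 0.201 > 0 and g(1) = -0.721 < 0.
Newton–Raphson from V/F = 0.5:
  V/F = 0.500: g = -0.1505, g' = -0.732 → V/F = 0.295
  V/F = 0.295: g = -0.0084, g' = -0.671 → V/F = 0.282
Converged at V/F = 0.282.
Then V = V/F·F = 0.2820·254 = 71.6 mol/h and L = F − V = 182.4 mol/h.

L = 182.4 mol/h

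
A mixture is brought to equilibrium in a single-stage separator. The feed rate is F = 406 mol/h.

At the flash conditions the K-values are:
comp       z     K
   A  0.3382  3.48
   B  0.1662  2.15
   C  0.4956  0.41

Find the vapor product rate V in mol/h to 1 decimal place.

Rachford–Rice: g(V/F) = Σ zᵢ(Kᵢ−1)/(1+V/F(Kᵢ−1)) = 0.
g(0) = ΣzᵢKᵢ − 1 = 0.7375 and g(1) = 1 − Σzᵢ/Kᵢ = -0.3833, so a root lies in (0, 1).
Newton iteration, V/F⁰ = 0.5:
  V/F = 0.5000: g = 0.08103, g' = -0.8503 → V/F = 0.5953
  V/F = 0.5953: g = 0.00145, g' = -0.8265 → V/F = 0.5971
Converged at V/F = 0.5971.
Then V = V/F·F = 0.5971·406 = 242.4 mol/h and L = F − V = 163.6 mol/h.

V = 242.4 mol/h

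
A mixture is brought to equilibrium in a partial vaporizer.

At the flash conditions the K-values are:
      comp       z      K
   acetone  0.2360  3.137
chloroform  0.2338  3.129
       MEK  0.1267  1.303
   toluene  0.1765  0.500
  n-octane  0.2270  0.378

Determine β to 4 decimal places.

β = 0.7645

Let β = V/F and solve Σ zᵢ(Kᵢ−1)/(1+β(Kᵢ−1)) = 0.
Check two-phase: ΣzᵢKᵢ = 1.8110 > 1 and Σzᵢ/Kᵢ = 1.2007 > 1, so g(0) = 0.8110 > 0 and g(1) = -0.2007 < 0.
Iterate (Newton) starting at β = 0.5:
  β = 0.5000: g = 0.19567, g' = -0.7727 → β = 0.7532
  β = 0.7532: g = 0.00848, g' = -0.7467 → β = 0.7646
  β = 0.7646: g = -0.00003, g' = -0.7514 → β = 0.7645
Converged at β = 0.7645.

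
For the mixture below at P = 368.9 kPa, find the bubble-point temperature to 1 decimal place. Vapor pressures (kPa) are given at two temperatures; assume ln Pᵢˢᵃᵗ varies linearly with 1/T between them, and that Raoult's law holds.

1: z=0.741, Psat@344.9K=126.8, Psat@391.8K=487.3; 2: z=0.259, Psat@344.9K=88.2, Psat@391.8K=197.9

Bubble-point temperature: ΣzᵢPᵢˢᵃᵗ(T) = P. Interpolate ln Pᵢˢᵃᵗ = aᵢ + bᵢ/T.
  T = 344.9 K: ΣzᵢPᵢˢᵃᵗ = 116.80 kPa
  T = 391.8 K: ΣzᵢPᵢˢᵃᵗ = 412.35 kPa
  T = 368.4 K: ΣzᵢPᵢˢᵃᵗ = 227.67 kPa
  T = 380.1 K: ΣzᵢPᵢˢᵃᵗ = 308.92 kPa
  T = 386.0 K: ΣzᵢPᵢˢᵃᵗ = 358.05 kPa
  T = 388.9 K: ΣzᵢPᵢˢᵃᵗ = 384.43 kPa
Interpolating between 386.0 K and 388.9 K gives T ≈ 387.2 K.

T = 387.2 K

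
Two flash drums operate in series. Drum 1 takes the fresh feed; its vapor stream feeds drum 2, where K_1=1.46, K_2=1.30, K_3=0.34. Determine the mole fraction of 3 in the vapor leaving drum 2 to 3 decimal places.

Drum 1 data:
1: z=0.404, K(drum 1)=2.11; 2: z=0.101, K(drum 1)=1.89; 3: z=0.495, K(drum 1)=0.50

y_3 (drum 2) = 0.134

Drum 1:
Let ψ₁ = V/F and solve Σ zᵢ(Kᵢ−1)/(1+ψ₁(Kᵢ−1)) = 0.
g(0) = ΣzᵢKᵢ − 1 = 0.291 and g(1) = 1 − Σzᵢ/Kᵢ = -0.235, so a root lies in (0, 1).
Newton–Raphson from ψ₁ = 0.55:
  ψ₁ = 0.550: g = -0.0026, g' = -0.463 → ψ₁ = 0.544
Converged at ψ₁ = 0.544.
Drum-1 compositions:
  1: x = 0.252, y = 0.531
  2: x = 0.068, y = 0.129
  3: x = 0.680, y = 0.340
Drum-2 feed = drum-1 vapor: z₂ = (0.5313, 0.1286, 0.3401).
Drum 2:
Let ψ₂ = V/F and solve Σ zᵢ(Kᵢ−1)/(1+ψ₂(Kᵢ−1)) = 0.
Check two-phase: ΣzᵢKᵢ = 1.059 > 1 and Σzᵢ/Kᵢ = 1.463 > 1, so g(0) = 0.059 > 0 and g(1) = -0.463 < 0.
Newton iteration, ψ₂⁰ = 0.5:
  ψ₂ = 0.500: g = -0.1027, g' = -0.413 → ψ₂ = 0.251
  ψ₂ = 0.251: g = -0.0141, g' = -0.313 → ψ₂ = 0.206
  ψ₂ = 0.206: g = -0.0002, g' = -0.303 → ψ₂ = 0.205
Converged at ψ₂ = 0.205.
  1: x = 0.485, y = 0.709
  2: x = 0.121, y = 0.157
  3: x = 0.393, y = 0.134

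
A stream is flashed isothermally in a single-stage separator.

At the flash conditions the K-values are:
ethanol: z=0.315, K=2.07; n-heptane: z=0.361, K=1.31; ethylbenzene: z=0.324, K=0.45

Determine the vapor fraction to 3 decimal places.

ψ = 0.687

Material balance + equilibrium reduce to Σ zᵢ(Kᵢ−1)/(1+ψ(Kᵢ−1)) = 0.
g(0) = ΣzᵢKᵢ − 1 = 0.271 and g(1) = 1 − Σzᵢ/Kᵢ = -0.148, so a root lies in (0, 1).
Newton iteration, ψ⁰ = 0.39:
  ψ = 0.390: g = 0.1108, g' = -0.366 → ψ = 0.693
  ψ = 0.693: g = -0.0022, g' = -0.398 → ψ = 0.687
Converged at ψ = 0.687.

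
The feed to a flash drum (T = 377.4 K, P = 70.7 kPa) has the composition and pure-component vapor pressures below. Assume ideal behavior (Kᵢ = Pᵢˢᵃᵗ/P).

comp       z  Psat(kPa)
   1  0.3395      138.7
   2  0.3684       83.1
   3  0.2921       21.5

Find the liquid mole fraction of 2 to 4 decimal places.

Raoult's law: Kᵢ = Pᵢˢᵃᵗ/P = Pᵢˢᵃᵗ/70.7.
  K_1 = 138.7/70.7 = 1.961810, K_2 = 83.1/70.7 = 1.175389, K_3 = 21.5/70.7 = 0.304102
Iterate (Newton) starting at V/F = 0.59:
  V/F = 0.5900: g = -0.07799, g' = -0.5443 → V/F = 0.4467
  V/F = 0.4467: g = -0.00665, g' = -0.4613 → V/F = 0.4323
  V/F = 0.4323: g = -0.00004, g' = -0.4559 → V/F = 0.4322
Converged at V/F = 0.4322.
Compositions from xᵢ = zᵢ/(1+V/F(Kᵢ−1)), yᵢ = Kᵢxᵢ:
  1: x = 0.2398, y = 0.4705
  2: x = 0.3424, y = 0.4025
  3: x = 0.4177, y = 0.1270

x_2 = 0.3424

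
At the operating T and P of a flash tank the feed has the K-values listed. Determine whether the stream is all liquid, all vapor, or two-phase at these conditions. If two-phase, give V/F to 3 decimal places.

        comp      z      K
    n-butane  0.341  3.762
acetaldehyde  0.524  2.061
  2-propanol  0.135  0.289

all vapor

ΣzᵢKᵢ = 2.402; Σzᵢ/Kᵢ = 0.812.
Since Σzᵢ/Kᵢ < 1 the mixture is above its dew point — single vapor phase.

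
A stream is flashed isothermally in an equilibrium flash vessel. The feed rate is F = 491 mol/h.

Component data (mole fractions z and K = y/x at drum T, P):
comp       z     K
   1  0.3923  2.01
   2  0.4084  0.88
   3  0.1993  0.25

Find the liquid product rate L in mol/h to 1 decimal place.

Iterate (Newton) starting at β = 0.5:
  β = 0.5000: g = -0.02803, g' = -0.4703 → β = 0.4404
  β = 0.4404: g = -0.00071, g' = -0.4482 → β = 0.4388
Converged at β = 0.4388.
Then V = β·F = 0.4388·491 = 215.5 mol/h and L = F − V = 275.5 mol/h.

L = 275.5 mol/h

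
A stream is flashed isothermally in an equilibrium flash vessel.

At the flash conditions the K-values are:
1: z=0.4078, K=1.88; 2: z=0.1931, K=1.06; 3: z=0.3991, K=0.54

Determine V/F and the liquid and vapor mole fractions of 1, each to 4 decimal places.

Newton iteration, V/F⁰ = 0.58:
  V/F = 0.5800: g = -0.00160, g' = -0.2962 → V/F = 0.5746
Converged at V/F = 0.5746.
Compositions from xᵢ = zᵢ/(1+V/F(Kᵢ−1)), yᵢ = Kᵢxᵢ:
  1: x = 0.2708, y = 0.5092
  2: x = 0.1867, y = 0.1979
  3: x = 0.5425, y = 0.2929

V/F = 0.5746, x_1 = 0.2708, y_1 = 0.5092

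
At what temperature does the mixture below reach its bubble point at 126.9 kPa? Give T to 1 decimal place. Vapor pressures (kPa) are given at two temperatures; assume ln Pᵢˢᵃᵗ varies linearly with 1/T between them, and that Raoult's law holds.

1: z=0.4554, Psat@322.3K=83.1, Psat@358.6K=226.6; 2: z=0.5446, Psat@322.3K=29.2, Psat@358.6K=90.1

T = 351.7 K

Bubble-point temperature: ΣzᵢPᵢˢᵃᵗ(T) = P. Interpolate ln Pᵢˢᵃᵗ = aᵢ + bᵢ/T.
  T = 322.3 K: ΣzᵢPᵢˢᵃᵗ = 53.75 kPa
  T = 358.6 K: ΣzᵢPᵢˢᵃᵗ = 152.26 kPa
  T = 340.5 K: ΣzᵢPᵢˢᵃᵗ = 93.10 kPa
  T = 349.6 K: ΣzᵢPᵢˢᵃᵗ = 119.98 kPa
  T = 354.1 K: ΣzᵢPᵢˢᵃᵗ = 135.36 kPa
  T = 351.9 K: ΣzᵢPᵢˢᵃᵗ = 127.66 kPa
Interpolating between 349.6 K and 351.9 K gives T ≈ 351.7 K.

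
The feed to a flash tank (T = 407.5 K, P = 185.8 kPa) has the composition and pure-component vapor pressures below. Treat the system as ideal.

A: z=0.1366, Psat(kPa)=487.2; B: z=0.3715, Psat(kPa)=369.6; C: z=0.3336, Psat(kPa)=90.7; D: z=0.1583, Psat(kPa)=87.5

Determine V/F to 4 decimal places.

V/F = 0.5487

Raoult's law: Kᵢ = Pᵢˢᵃᵗ/P = Pᵢˢᵃᵗ/185.8.
  K_A = 487.2/185.8 = 2.622174, K_B = 369.6/185.8 = 1.989236, K_C = 90.7/185.8 = 0.488159, K_D = 87.5/185.8 = 0.470936
Rachford–Rice: g(V/F) = Σ zᵢ(Kᵢ−1)/(1+V/F(Kᵢ−1)) = 0.
Feasibility: ΣzᵢKᵢ = 1.3346, Σzᵢ/Kᵢ = 1.2584 — both > 1, two phases present.
Iterate (Newton) starting at V/F = 0.5:
  V/F = 0.5000: g = 0.02488, g' = -0.5121 → V/F = 0.5486
  V/F = 0.5486: g = 0.00006, g' = -0.5103 → V/F = 0.5487
Converged at V/F = 0.5487.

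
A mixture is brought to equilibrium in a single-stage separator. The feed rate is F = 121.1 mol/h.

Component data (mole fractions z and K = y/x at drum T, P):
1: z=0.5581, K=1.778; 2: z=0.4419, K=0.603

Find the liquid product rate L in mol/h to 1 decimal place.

L = 19.6 mol/h

Let ψ = V/F and solve Σ zᵢ(Kᵢ−1)/(1+ψ(Kᵢ−1)) = 0.
Feasibility: ΣzᵢKᵢ = 1.2588, Σzᵢ/Kᵢ = 1.0467 — both > 1, two phases present.
Binary case is linear: z₁(K₁−1)(1+ψ(K₂−1)) + z₂(K₂−1)(1+ψ(K₁−1)) = 0
⇒ ψ = [z₁(K₁−1)+z₂(K₂−1)] / [−(K₁−1)(K₂−1)] = 0.25877/0.30887 = 0.8378
Then V = ψ·F = 0.8378·121.1 = 101.5 mol/h and L = F − V = 19.6 mol/h.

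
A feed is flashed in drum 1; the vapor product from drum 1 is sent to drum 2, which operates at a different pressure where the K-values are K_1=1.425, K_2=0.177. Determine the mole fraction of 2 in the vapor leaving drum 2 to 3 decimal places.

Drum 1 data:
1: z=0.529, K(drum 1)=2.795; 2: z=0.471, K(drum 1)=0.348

Drum 1:
Let ψ₁ = V/F and solve Σ zᵢ(Kᵢ−1)/(1+ψ₁(Kᵢ−1)) = 0.
Feasibility: ΣzᵢKᵢ = 1.642, Σzᵢ/Kᵢ = 1.543 — both > 1, two phases present.
Binary case is linear: z₁(K₁−1)(1+ψ₁(K₂−1)) + z₂(K₂−1)(1+ψ₁(K₁−1)) = 0
⇒ ψ₁ = [z₁(K₁−1)+z₂(K₂−1)] / [−(K₁−1)(K₂−1)] = 0.6425/1.1703 = 0.549
Drum-1 compositions:
  1: x = 0.266, y = 0.745
  2: x = 0.734, y = 0.255
Drum-2 feed = drum-1 vapor: z₂ = (0.7447, 0.2553).
Drum 2:
Rachford–Rice: g(ψ₂) = Σ zᵢ(Kᵢ−1)/(1+ψ₂(Kᵢ−1)) = 0.
g(0) = ΣzᵢKᵢ − 1 = 0.106 and g(1) = 1 − Σzᵢ/Kᵢ = -0.965, so a root lies in (0, 1).
Binary case is linear: z₁(K₁−1)(1+ψ₂(K₂−1)) + z₂(K₂−1)(1+ψ₂(K₁−1)) = 0
⇒ ψ₂ = [z₁(K₁−1)+z₂(K₂−1)] / [−(K₁−1)(K₂−1)] = 0.1064/0.3498 = 0.304
  1: x = 0.659, y = 0.940
  2: x = 0.341, y = 0.060

y_2 (drum 2) = 0.060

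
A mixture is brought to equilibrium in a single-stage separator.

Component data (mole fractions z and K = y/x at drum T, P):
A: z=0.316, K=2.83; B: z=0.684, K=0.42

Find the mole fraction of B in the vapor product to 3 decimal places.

y_B = 0.319

Material balance + equilibrium reduce to Σ zᵢ(Kᵢ−1)/(1+ψ(Kᵢ−1)) = 0.
g(0) = ΣzᵢKᵢ − 1 = 0.182 and g(1) = 1 − Σzᵢ/Kᵢ = -0.740, so a root lies in (0, 1).
Binary case is linear: z₁(K₁−1)(1+ψ(K₂−1)) + z₂(K₂−1)(1+ψ(K₁−1)) = 0
⇒ ψ = [z₁(K₁−1)+z₂(K₂−1)] / [−(K₁−1)(K₂−1)] = 0.1816/1.0614 = 0.171
Compositions from xᵢ = zᵢ/(1+ψ(Kᵢ−1)), yᵢ = Kᵢxᵢ:
  A: x = 0.241, y = 0.681
  B: x = 0.759, y = 0.319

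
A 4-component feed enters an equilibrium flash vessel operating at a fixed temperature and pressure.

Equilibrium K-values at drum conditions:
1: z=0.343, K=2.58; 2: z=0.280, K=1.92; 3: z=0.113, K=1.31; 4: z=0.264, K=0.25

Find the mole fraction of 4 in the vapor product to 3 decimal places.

Newton–Raphson from V/F = 0.5:
  V/F = 0.500: g = 0.1927, g' = -0.767 → V/F = 0.751
  V/F = 0.751: g = -0.0251, g' = -1.048 → V/F = 0.727
Converged at V/F = 0.727.
Compositions from xᵢ = zᵢ/(1+V/F(Kᵢ−1)), yᵢ = Kᵢxᵢ:
  1: x = 0.160, y = 0.412
  2: x = 0.168, y = 0.322
  3: x = 0.092, y = 0.121
  4: x = 0.580, y = 0.145

y_4 = 0.145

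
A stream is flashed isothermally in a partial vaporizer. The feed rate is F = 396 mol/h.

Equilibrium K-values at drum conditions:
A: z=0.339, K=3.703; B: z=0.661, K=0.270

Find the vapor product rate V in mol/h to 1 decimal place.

Binary case is linear: z₁(K₁−1)(1+ψ(K₂−1)) + z₂(K₂−1)(1+ψ(K₁−1)) = 0
⇒ ψ = [z₁(K₁−1)+z₂(K₂−1)] / [−(K₁−1)(K₂−1)] = 0.4338/1.9732 = 0.220
Then V = ψ·F = 0.2198·396 = 87.1 mol/h and L = F − V = 308.9 mol/h.

V = 87.1 mol/h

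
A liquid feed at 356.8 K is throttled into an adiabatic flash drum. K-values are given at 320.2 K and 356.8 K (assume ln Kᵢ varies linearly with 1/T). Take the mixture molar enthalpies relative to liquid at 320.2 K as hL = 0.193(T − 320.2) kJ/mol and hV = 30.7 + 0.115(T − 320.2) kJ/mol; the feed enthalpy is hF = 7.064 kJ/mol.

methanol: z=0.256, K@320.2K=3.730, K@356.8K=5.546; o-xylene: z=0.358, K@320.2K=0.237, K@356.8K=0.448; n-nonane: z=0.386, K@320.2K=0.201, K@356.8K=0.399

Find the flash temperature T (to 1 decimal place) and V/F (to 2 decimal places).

T = 334.9 K, V/F = 0.14

Adiabatic flash: solve Rachford–Rice at each trial T, then check hF = ψ·hV(T) + (1−ψ)·hL(T).
  T = 320.2 K: K = (3.730, 0.237, 0.201), RR gives ψ = 0.055, H_out = 1.687 kJ/mol
  T = 356.8 K: K = (5.546, 0.448, 0.399), RR gives ψ = 0.280, H_out = 14.848 kJ/mol
  T = 338.5 K: K = (4.597, 0.332, 0.288), RR gives ψ = 0.164, H_out = 8.324 kJ/mol
  T = 329.4 K: K = (4.155, 0.282, 0.242), RR gives ψ = 0.111, H_out = 5.096 kJ/mol
  T = 333.9 K: K = (4.371, 0.306, 0.264), RR gives ψ = 0.137, H_out = 6.703 kJ/mol
  T = 336.2 K: K = (4.484, 0.318, 0.276), RR gives ψ = 0.150, H_out = 7.515 kJ/mol
Linear interpolation between T = 333.9 (H_out = 6.703) and T = 336.2 (H_out = 7.515) on hF = 7.064 gives T ≈ 334.9 K, at which ψ = 0.14.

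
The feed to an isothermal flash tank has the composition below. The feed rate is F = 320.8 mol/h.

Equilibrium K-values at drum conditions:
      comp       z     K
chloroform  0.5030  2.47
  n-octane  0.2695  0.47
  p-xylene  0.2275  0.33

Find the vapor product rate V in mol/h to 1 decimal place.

Material balance + equilibrium reduce to Σ zᵢ(Kᵢ−1)/(1+ψ(Kᵢ−1)) = 0.
Feasibility: ΣzᵢKᵢ = 1.4442, Σzᵢ/Kᵢ = 1.4664 — both > 1, two phases present.
Newton iteration, ψ⁰ = 0.5:
  ψ = 0.5000: g = 0.00263, g' = -0.7321 → ψ = 0.5036
Converged at ψ = 0.5036.
Then V = ψ·F = 0.5036·320.8 = 161.6 mol/h and L = F − V = 159.2 mol/h.

V = 161.6 mol/h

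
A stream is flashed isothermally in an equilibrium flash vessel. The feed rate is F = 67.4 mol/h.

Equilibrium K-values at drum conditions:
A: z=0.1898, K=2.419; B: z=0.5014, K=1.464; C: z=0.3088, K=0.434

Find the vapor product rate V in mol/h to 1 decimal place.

V = 50.5 mol/h

Rachford–Rice: g(V/F) = Σ zᵢ(Kᵢ−1)/(1+V/F(Kᵢ−1)) = 0.
Feasibility: ΣzᵢKᵢ = 1.3272, Σzᵢ/Kᵢ = 1.1325 — both > 1, two phases present.
Iterate (Newton) starting at V/F = 0.5:
  V/F = 0.5000: g = 0.10262, g' = -0.3943 → V/F = 0.7602
  V/F = 0.7602: g = -0.00525, g' = -0.4522 → V/F = 0.7486
Converged at V/F = 0.7486.
Then V = V/F·F = 0.7486·67.4 = 50.5 mol/h and L = F − V = 16.9 mol/h.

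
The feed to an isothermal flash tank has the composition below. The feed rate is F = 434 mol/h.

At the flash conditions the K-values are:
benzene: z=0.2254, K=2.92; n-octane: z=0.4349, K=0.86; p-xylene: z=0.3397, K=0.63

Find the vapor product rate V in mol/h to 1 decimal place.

Material balance + equilibrium reduce to Σ zᵢ(Kᵢ−1)/(1+ψ(Kᵢ−1)) = 0.
Check two-phase: ΣzᵢKᵢ = 1.2462 > 1 and Σzᵢ/Kᵢ = 1.1221 > 1, so g(0) = 0.2462 > 0 and g(1) = -0.1221 < 0.
Newton iteration, ψ⁰ = 0.5:
  ψ = 0.5000: g = 0.00111, g' = -0.2962 → ψ = 0.5038
Converged at ψ = 0.5038.
Then V = ψ·F = 0.5038·434 = 218.6 mol/h and L = F − V = 215.4 mol/h.

V = 218.6 mol/h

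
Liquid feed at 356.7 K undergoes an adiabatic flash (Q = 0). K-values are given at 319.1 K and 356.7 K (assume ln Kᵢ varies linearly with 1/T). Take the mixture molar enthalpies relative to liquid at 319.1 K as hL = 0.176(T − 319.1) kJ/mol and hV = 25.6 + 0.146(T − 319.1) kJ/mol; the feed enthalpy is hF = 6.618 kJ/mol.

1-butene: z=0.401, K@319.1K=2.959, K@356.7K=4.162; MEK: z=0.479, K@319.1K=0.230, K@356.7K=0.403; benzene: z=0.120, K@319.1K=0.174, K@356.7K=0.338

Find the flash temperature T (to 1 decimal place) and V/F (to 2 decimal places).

T = 322.8 K, V/F = 0.23

Adiabatic flash: solve Rachford–Rice at each trial T, then check hF = ψ·hV(T) + (1−ψ)·hL(T).
  T = 319.1 K: K = (2.959, 0.230, 0.174), RR gives ψ = 0.207, H_out = 5.311 kJ/mol
  T = 356.7 K: K = (4.162, 0.403, 0.338), RR gives ψ = 0.467, H_out = 18.056 kJ/mol
  T = 337.9 K: K = (3.543, 0.309, 0.247), RR gives ψ = 0.334, H_out = 11.682 kJ/mol
  T = 328.5 K: K = (3.246, 0.268, 0.208), RR gives ψ = 0.272, H_out = 8.543 kJ/mol
  T = 323.8 K: K = (3.101, 0.248, 0.191), RR gives ψ = 0.240, H_out = 6.945 kJ/mol
  T = 321.5 K: K = (3.031, 0.239, 0.182), RR gives ψ = 0.224, H_out = 6.151 kJ/mol
  T = 322.6 K: K = (3.065, 0.244, 0.186), RR gives ψ = 0.232, H_out = 6.532 kJ/mol
Linear interpolation between T = 322.6 (H_out = 6.532) and T = 323.8 (H_out = 6.945) on hF = 6.618 gives T ≈ 322.8 K, at which ψ = 0.23.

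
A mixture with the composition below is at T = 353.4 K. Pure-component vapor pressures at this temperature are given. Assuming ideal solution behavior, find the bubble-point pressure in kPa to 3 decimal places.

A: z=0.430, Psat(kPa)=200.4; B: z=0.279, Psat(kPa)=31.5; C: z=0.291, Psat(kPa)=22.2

Pbub = 101.421 kPa

At the bubble point ψ → 0, so ΣzᵢKᵢ = 1 with Kᵢ = Pᵢˢᵃᵗ/P ⇒ P = ΣzᵢPᵢˢᵃᵗ.
P = 0.430·200.4 + 0.279·31.5 + 0.291·22.2 = 101.421 kPa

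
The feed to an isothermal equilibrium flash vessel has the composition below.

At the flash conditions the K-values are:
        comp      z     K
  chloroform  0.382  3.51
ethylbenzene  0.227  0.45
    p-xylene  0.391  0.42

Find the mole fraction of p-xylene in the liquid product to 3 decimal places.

Material balance + equilibrium reduce to Σ zᵢ(Kᵢ−1)/(1+ψ(Kᵢ−1)) = 0.
Feasibility: ΣzᵢKᵢ = 1.607, Σzᵢ/Kᵢ = 1.544 — both > 1, two phases present.
Iterate (Newton) starting at ψ = 0.48:
  ψ = 0.480: g = -0.0490, g' = -0.874 → ψ = 0.424
  ψ = 0.424: g = 0.0010, g' = -0.913 → ψ = 0.425
Converged at ψ = 0.425.
Compositions from xᵢ = zᵢ/(1+ψ(Kᵢ−1)), yᵢ = Kᵢxᵢ:
  chloroform: x = 0.185, y = 0.649
  ethylbenzene: x = 0.296, y = 0.133
  p-xylene: x = 0.519, y = 0.218

x_p-xylene = 0.519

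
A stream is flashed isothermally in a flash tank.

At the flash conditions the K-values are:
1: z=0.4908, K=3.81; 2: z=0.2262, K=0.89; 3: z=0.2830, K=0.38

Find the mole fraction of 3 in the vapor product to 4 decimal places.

Material balance + equilibrium reduce to Σ zᵢ(Kᵢ−1)/(1+ψ(Kᵢ−1)) = 0.
g(0) = ΣzᵢKᵢ − 1 = 1.1788 and g(1) = 1 − Σzᵢ/Kᵢ = -0.1277, so a root lies in (0, 1).
Iterate (Newton) starting at ψ = 0.5:
  ψ = 0.5000: g = 0.29283, g' = -0.9016 → ψ = 0.8248
  ψ = 0.8248: g = 0.02924, g' = -0.8110 → ψ = 0.8609
  ψ = 0.8609: g = -0.00041, g' = -0.8352 → ψ = 0.8604
Converged at ψ = 0.8604.
Compositions from xᵢ = zᵢ/(1+ψ(Kᵢ−1)), yᵢ = Kᵢxᵢ:
  1: x = 0.1436, y = 0.5472
  2: x = 0.2498, y = 0.2224
  3: x = 0.6065, y = 0.2305

y_3 = 0.2305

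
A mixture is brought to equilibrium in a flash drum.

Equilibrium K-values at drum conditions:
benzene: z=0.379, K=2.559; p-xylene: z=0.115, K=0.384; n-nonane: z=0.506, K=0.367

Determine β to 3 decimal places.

Let β = V/F and solve Σ zᵢ(Kᵢ−1)/(1+β(Kᵢ−1)) = 0.
Check two-phase: ΣzᵢKᵢ = 1.200 > 1 and Σzᵢ/Kᵢ = 1.826 > 1, so g(0) = 0.200 > 0 and g(1) = -0.826 < 0.
Iterate (Newton) starting at β = 0.5:
  β = 0.500: g = -0.2389, g' = -0.816 → β = 0.207
  β = 0.207: g = -0.0032, g' = -0.852 → β = 0.203
Converged at β = 0.203.

β = 0.203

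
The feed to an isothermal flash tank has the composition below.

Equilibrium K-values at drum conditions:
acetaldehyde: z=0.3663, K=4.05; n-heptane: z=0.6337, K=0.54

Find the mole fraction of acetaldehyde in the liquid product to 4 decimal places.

x_acetaldehyde = 0.1311

Material balance + equilibrium reduce to Σ zᵢ(Kᵢ−1)/(1+ψ(Kᵢ−1)) = 0.
Feasibility: ΣzᵢKᵢ = 1.8257, Σzᵢ/Kᵢ = 1.2640 — both > 1, two phases present.
Iterate (Newton) starting at ψ = 0.3:
  ψ = 0.3000: g = 0.24523, g' = -1.1096 → ψ = 0.5210
  ψ = 0.5210: g = 0.04813, g' = -0.7403 → ψ = 0.5860
  ψ = 0.5860: g = 0.00173, g' = -0.6899 → ψ = 0.5885
Converged at ψ = 0.5885.
Compositions from xᵢ = zᵢ/(1+ψ(Kᵢ−1)), yᵢ = Kᵢxᵢ:
  acetaldehyde: x = 0.1311, y = 0.5308
  n-heptane: x = 0.8689, y = 0.4692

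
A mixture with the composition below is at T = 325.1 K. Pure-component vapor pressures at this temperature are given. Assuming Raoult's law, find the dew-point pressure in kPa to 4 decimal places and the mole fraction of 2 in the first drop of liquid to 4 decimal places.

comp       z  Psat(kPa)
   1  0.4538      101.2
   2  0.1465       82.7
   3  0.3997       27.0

At the dew point ψ → 1, so Σzᵢ/Kᵢ = 1 with Kᵢ = Pᵢˢᵃᵗ/P ⇒ 1/P = Σzᵢ/Pᵢˢᵃᵗ.
1/P = 0.4538/101.2 + 0.1465/82.7 + 0.3997/27.0 = 0.0210594 ⇒ P = 47.4848 kPa
xᵢ = zᵢP/Pᵢˢᵃᵗ ⇒ x_2 = 0.1465·47.4848/82.7 = 0.0841

Pdew = 47.4848 kPa, x_2 = 0.0841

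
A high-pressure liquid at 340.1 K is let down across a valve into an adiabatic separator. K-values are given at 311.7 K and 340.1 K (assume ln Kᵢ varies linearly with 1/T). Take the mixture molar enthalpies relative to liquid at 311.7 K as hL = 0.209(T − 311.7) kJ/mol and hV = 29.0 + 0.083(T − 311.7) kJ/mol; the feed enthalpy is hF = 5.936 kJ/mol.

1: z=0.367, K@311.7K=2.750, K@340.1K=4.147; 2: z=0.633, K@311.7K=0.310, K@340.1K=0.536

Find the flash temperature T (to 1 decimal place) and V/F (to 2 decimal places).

T = 313.4 K, V/F = 0.19

Adiabatic flash: solve Rachford–Rice at each trial T, then check hF = ψ·hV(T) + (1−ψ)·hL(T).
  T = 311.7 K: K = (2.750, 0.310), RR gives ψ = 0.170, H_out = 4.935 kJ/mol
  T = 340.1 K: K = (4.147, 0.536), RR gives ψ = 0.590, H_out = 20.929 kJ/mol
  T = 325.9 K: K = (3.407, 0.413), RR gives ψ = 0.362, H_out = 12.812 kJ/mol
  T = 318.8 K: K = (3.068, 0.359), RR gives ψ = 0.266, H_out = 8.968 kJ/mol
  T = 315.2 K: K = (2.904, 0.333), RR gives ψ = 0.218, H_out = 6.962 kJ/mol
  T = 313.4 K: K = (2.824, 0.321), RR gives ψ = 0.194, H_out = 5.931 kJ/mol
Linear interpolation between T = 313.4 (H_out = 5.931) and T = 315.2 (H_out = 6.962) on hF = 5.936 gives T ≈ 313.4 K, at which ψ = 0.19.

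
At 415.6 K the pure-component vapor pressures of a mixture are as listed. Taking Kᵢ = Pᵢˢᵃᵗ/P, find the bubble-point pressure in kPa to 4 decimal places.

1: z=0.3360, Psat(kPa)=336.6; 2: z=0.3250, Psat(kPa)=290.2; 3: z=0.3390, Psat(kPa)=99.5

Pbub = 241.1431 kPa

At the bubble point ψ → 0, so ΣzᵢKᵢ = 1 with Kᵢ = Pᵢˢᵃᵗ/P ⇒ P = ΣzᵢPᵢˢᵃᵗ.
P = 0.3360·336.6 + 0.3250·290.2 + 0.3390·99.5 = 241.1431 kPa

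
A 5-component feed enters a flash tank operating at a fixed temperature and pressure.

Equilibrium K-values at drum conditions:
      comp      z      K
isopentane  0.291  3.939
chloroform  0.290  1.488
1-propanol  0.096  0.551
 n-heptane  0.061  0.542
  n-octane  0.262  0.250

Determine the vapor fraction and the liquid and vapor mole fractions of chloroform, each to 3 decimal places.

Material balance + equilibrium reduce to Σ zᵢ(Kᵢ−1)/(1+ψ(Kᵢ−1)) = 0.
g(0) = ΣzᵢKᵢ − 1 = 0.729 and g(1) = 1 − Σzᵢ/Kᵢ = -0.604, so a root lies in (0, 1).
Newton–Raphson from ψ = 0.5:
  ψ = 0.500: g = 0.0539, g' = -0.888 → ψ = 0.561
  ψ = 0.561: g = -0.0002, g' = -0.898 → ψ = 0.560
Converged at ψ = 0.560.
Compositions from xᵢ = zᵢ/(1+ψ(Kᵢ−1)), yᵢ = Kᵢxᵢ:
  isopentane: x = 0.110, y = 0.433
  chloroform: x = 0.228, y = 0.339
  1-propanol: x = 0.128, y = 0.071
  n-heptane: x = 0.082, y = 0.044
  n-octane: x = 0.452, y = 0.113

ψ = 0.560, x_chloroform = 0.228, y_chloroform = 0.339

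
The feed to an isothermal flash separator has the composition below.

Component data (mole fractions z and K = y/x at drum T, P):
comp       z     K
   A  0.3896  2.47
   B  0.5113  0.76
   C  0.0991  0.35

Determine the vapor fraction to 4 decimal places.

ψ = 0.7425

Let ψ = V/F and solve Σ zᵢ(Kᵢ−1)/(1+ψ(Kᵢ−1)) = 0.
g(0) = ΣzᵢKᵢ − 1 = 0.3856 and g(1) = 1 − Σzᵢ/Kᵢ = -0.1136, so a root lies in (0, 1).
Iterate (Newton) starting at ψ = 0.5:
  ψ = 0.5000: g = 0.09522, g' = -0.4096 → ψ = 0.7325
  ψ = 0.7325: g = 0.00394, g' = -0.3911 → ψ = 0.7425
Converged at ψ = 0.7425.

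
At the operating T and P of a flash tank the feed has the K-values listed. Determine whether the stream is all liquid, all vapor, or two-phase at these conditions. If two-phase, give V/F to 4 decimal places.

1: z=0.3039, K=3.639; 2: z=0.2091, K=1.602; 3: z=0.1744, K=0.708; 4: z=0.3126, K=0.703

ΣzᵢKᵢ = 1.7841; Σzᵢ/Kᵢ = 0.9050.
Since Σzᵢ/Kᵢ < 1 the mixture is above its dew point — single vapor phase.

all vapor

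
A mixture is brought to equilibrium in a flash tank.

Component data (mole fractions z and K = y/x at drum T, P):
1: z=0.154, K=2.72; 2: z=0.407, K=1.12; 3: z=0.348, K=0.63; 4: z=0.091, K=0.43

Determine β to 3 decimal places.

Let β = V/F and solve Σ zᵢ(Kᵢ−1)/(1+β(Kᵢ−1)) = 0.
Feasibility: ΣzᵢKᵢ = 1.133, Σzᵢ/Kᵢ = 1.184 — both > 1, two phases present.
Newton iteration, β⁰ = 0.5:
  β = 0.500: g = -0.0420, g' = -0.266 → β = 0.342
  β = 0.342: g = 0.0018, g' = -0.294 → β = 0.348
Converged at β = 0.348.

β = 0.348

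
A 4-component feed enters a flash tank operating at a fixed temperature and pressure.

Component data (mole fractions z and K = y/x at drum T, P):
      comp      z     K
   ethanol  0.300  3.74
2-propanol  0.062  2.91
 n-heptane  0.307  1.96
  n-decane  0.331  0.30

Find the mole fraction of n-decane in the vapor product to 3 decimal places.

Rachford–Rice: g(V/F) = Σ zᵢ(Kᵢ−1)/(1+V/F(Kᵢ−1)) = 0.
Feasibility: ΣzᵢKᵢ = 2.003, Σzᵢ/Kᵢ = 1.361 — both > 1, two phases present.
Newton iteration, V/F⁰ = 0.5:
  V/F = 0.500: g = 0.2501, g' = -0.973 → V/F = 0.757
  V/F = 0.757: g = -0.0063, g' = -1.105 → V/F = 0.751
Converged at V/F = 0.751.
Compositions from xᵢ = zᵢ/(1+V/F(Kᵢ−1)), yᵢ = Kᵢxᵢ:
  ethanol: x = 0.098, y = 0.367
  2-propanol: x = 0.025, y = 0.074
  n-heptane: x = 0.178, y = 0.350
  n-decane: x = 0.698, y = 0.209

y_n-decane = 0.209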